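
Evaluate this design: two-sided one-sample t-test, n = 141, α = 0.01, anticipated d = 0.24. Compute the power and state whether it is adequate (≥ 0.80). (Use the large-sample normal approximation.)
Power ≈ 0.61; the study is underpowered (power < 0.80)

Power calculation (one-sample t-test, normal approximation):
z_β = d · √n - z_{α/2}
z_β = 0.24 · √141 - 2.576
z_β = 0.24 · 11.874 - 2.576
z_β = 0.274

Power = Φ(z_β) = Φ(0.274) ≈ 0.608

Effect size d = 0.24 is small by Cohen's convention (0.2/0.5/0.8).

Threshold: power ≥ 0.80 is conventionally adequate.
Power ≈ 0.61 → the study is underpowered (power < 0.80).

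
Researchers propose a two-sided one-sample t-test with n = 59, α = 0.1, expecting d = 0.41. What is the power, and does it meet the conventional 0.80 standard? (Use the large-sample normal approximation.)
Power ≈ 0.93; the study is adequately powered (power ≥ 0.80)

Power calculation (one-sample t-test, normal approximation):
z_β = d · √n - z_{α/2}
z_β = 0.41 · √59 - 1.645
z_β = 0.41 · 7.681 - 1.645
z_β = 1.504

Power = Φ(z_β) = Φ(1.504) ≈ 0.934

Effect size d = 0.41 is small by Cohen's convention (0.2/0.5/0.8).

Threshold: power ≥ 0.80 is conventionally adequate.
Power ≈ 0.93 → the study is adequately powered (power ≥ 0.80).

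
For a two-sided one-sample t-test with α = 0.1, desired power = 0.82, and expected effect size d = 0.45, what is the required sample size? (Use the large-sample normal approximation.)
n = 33

Sample size formula (one-sample t-test, normal approximation):
n = ((z_{α/2} + z_β) / d)²

z_{α/2} = 1.645 (for α = 0.1, two-sided)
z_β = 0.915 (for power = 0.82)
d = 0.45

n = ((1.645 + 0.915) / 0.45)²
n = (5.689)²
n ≈ 32.36
Round up to the next whole number: n = 33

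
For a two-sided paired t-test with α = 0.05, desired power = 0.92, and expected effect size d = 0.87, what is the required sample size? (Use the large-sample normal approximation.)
n = 15 pairs

Sample size formula (paired t-test, normal approximation):
n = ((z_{α/2} + z_β) / d)²

z_{α/2} = 1.960 (for α = 0.05, two-sided)
z_β = 1.405 (for power = 0.92)
d = 0.87

n = ((1.960 + 1.405) / 0.87)²
n = (3.868)²
n ≈ 14.96
Round up to the next whole number: n = 15 pairs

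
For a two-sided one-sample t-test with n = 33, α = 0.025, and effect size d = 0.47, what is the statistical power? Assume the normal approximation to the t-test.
Power ≈ 0.68

Power calculation (one-sample t-test, normal approximation):
z_β = d · √n - z_{α/2}
z_β = 0.47 · √33 - 2.241
z_β = 0.47 · 5.745 - 2.241
z_β = 0.459

Power = Φ(z_β) = Φ(0.459) ≈ 0.677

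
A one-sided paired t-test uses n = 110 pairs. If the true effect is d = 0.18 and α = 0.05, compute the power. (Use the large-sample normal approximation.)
Power ≈ 0.60

Power calculation (paired t-test, normal approximation):
z_β = d · √n - z_α
z_β = 0.18 · √110 - 1.645
z_β = 0.18 · 10.488 - 1.645
z_β = 0.243

Power = Φ(z_β) = Φ(0.243) ≈ 0.596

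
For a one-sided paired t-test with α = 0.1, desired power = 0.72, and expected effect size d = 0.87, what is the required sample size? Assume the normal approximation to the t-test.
n = 5 pairs

Sample size formula (paired t-test, normal approximation):
n = ((z_α + z_β) / d)²

z_α = 1.282 (for α = 0.1, one-sided)
z_β = 0.583 (for power = 0.72)
d = 0.87

n = ((1.282 + 0.583) / 0.87)²
n = (2.144)²
n ≈ 4.60
Round up to the next whole number: n = 5 pairs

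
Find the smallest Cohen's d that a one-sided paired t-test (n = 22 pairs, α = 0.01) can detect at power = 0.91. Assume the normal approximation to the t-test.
d ≈ 0.78

Minimum detectable effect (paired t-test, normal approximation):
d = (z_α + z_β) / √n
d = (2.326 + 1.341) / √22
d = 3.667 / 4.690
d ≈ 0.78

By Cohen's convention (0.2 small / 0.5 medium / 0.8 large): medium effect.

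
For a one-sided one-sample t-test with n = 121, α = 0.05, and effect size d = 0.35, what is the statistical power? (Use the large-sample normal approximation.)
Power ≈ 0.99

Power calculation (one-sample t-test, normal approximation):
z_β = d · √n - z_α
z_β = 0.35 · √121 - 1.645
z_β = 0.35 · 11.000 - 1.645
z_β = 2.205

Power = Φ(z_β) = Φ(2.205) ≈ 0.986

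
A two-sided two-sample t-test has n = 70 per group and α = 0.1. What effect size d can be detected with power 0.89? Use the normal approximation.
d ≈ 0.49

Minimum detectable effect (two-sample t-test, normal approximation):
d = (z_{α/2} + z_β) / √(n/2)
d = (1.645 + 1.227) / √(70/2)
d = 2.871 / 5.916
d ≈ 0.49

By Cohen's convention (0.2 small / 0.5 medium / 0.8 large): small effect.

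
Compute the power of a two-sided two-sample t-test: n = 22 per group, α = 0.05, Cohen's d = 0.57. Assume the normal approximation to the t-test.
Power ≈ 0.47

Power calculation (two-sample t-test, normal approximation):
z_β = d · √(n/2) - z_{α/2}
z_β = 0.57 · √(22/2) - 1.960
z_β = 0.57 · 3.317 - 1.960
z_β = -0.069

Power = Φ(z_β) = Φ(-0.069) ≈ 0.472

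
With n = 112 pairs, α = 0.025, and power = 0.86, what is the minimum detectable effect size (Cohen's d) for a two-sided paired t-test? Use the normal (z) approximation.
d ≈ 0.31

Minimum detectable effect (paired t-test, normal approximation):
d = (z_{α/2} + z_β) / √n
d = (2.241 + 1.080) / √112
d = 3.322 / 10.583
d ≈ 0.31

By Cohen's convention (0.2 small / 0.5 medium / 0.8 large): small effect.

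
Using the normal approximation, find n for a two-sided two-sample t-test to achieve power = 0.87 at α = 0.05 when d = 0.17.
n = 660 per group

Sample size formula (two-sample t-test, normal approximation):
n = 2 · ((z_{α/2} + z_β) / d)²

z_{α/2} = 1.960 (for α = 0.05, two-sided)
z_β = 1.126 (for power = 0.87)
d = 0.17

n = 2 · ((1.960 + 1.126) / 0.17)²
n = 2 · (18.153)²
n ≈ 659.06
Round up to the next whole number: n = 660 per group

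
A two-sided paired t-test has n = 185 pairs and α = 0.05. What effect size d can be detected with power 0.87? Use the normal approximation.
d ≈ 0.23

Minimum detectable effect (paired t-test, normal approximation):
d = (z_{α/2} + z_β) / √n
d = (1.960 + 1.126) / √185
d = 3.086 / 13.601
d ≈ 0.23

By Cohen's convention (0.2 small / 0.5 medium / 0.8 large): small effect.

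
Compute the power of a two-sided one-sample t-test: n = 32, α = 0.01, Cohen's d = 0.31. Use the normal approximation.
Power ≈ 0.21

Power calculation (one-sample t-test, normal approximation):
z_β = d · √n - z_{α/2}
z_β = 0.31 · √32 - 2.576
z_β = 0.31 · 5.657 - 2.576
z_β = -0.822

Power = Φ(z_β) = Φ(-0.822) ≈ 0.205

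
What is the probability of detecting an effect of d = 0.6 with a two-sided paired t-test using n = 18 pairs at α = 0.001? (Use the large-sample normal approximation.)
Power ≈ 0.23

Power calculation (paired t-test, normal approximation):
z_β = d · √n - z_{α/2}
z_β = 0.6 · √18 - 3.291
z_β = 0.6 · 4.243 - 3.291
z_β = -0.745

Power = Φ(z_β) = Φ(-0.745) ≈ 0.228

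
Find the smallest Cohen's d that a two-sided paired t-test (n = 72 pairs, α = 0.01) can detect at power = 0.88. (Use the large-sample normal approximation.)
d ≈ 0.44

Minimum detectable effect (paired t-test, normal approximation):
d = (z_{α/2} + z_β) / √n
d = (2.576 + 1.175) / √72
d = 3.751 / 8.485
d ≈ 0.44

By Cohen's convention (0.2 small / 0.5 medium / 0.8 large): small effect.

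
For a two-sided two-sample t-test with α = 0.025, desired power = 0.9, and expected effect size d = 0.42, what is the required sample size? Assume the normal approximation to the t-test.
n = 141 per group

Sample size formula (two-sample t-test, normal approximation):
n = 2 · ((z_{α/2} + z_β) / d)²

z_{α/2} = 2.241 (for α = 0.025, two-sided)
z_β = 1.282 (for power = 0.9)
d = 0.42

n = 2 · ((2.241 + 1.282) / 0.42)²
n = 2 · (8.388)²
n ≈ 140.72
Round up to the next whole number: n = 141 per group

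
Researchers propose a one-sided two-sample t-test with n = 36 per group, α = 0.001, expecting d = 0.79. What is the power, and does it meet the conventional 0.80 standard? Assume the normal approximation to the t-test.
Power ≈ 0.60; the study is underpowered (power < 0.80)

Power calculation (two-sample t-test, normal approximation):
z_β = d · √(n/2) - z_α
z_β = 0.79 · √(36/2) - 3.090
z_β = 0.79 · 4.243 - 3.090
z_β = 0.261

Power = Φ(z_β) = Φ(0.261) ≈ 0.603

Effect size d = 0.79 is medium by Cohen's convention (0.2/0.5/0.8).

Threshold: power ≥ 0.80 is conventionally adequate.
Power ≈ 0.60 → the study is underpowered (power < 0.80).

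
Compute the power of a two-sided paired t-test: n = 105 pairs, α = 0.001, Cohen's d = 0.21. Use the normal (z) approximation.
Power ≈ 0.13

Power calculation (paired t-test, normal approximation):
z_β = d · √n - z_{α/2}
z_β = 0.21 · √105 - 3.291
z_β = 0.21 · 10.247 - 3.291
z_β = -1.139

Power = Φ(z_β) = Φ(-1.139) ≈ 0.127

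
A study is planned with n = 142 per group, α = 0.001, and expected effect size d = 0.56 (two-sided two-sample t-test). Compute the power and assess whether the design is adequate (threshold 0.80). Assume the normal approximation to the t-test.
Power ≈ 0.92; the study is adequately powered (power ≥ 0.80)

Power calculation (two-sample t-test, normal approximation):
z_β = d · √(n/2) - z_{α/2}
z_β = 0.56 · √(142/2) - 3.291
z_β = 0.56 · 8.426 - 3.291
z_β = 1.428

Power = Φ(z_β) = Φ(1.428) ≈ 0.923

Effect size d = 0.56 is medium by Cohen's convention (0.2/0.5/0.8).

Threshold: power ≥ 0.80 is conventionally adequate.
Power ≈ 0.92 → the study is adequately powered (power ≥ 0.80).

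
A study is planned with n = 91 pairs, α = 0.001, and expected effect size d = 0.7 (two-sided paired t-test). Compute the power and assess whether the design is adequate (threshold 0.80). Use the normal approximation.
Power ≈ 1.00; the study is adequately powered (power ≥ 0.80)

Power calculation (paired t-test, normal approximation):
z_β = d · √n - z_{α/2}
z_β = 0.7 · √91 - 3.291
z_β = 0.7 · 9.539 - 3.291
z_β = 3.387

Power = Φ(z_β) = Φ(3.387) ≈ 1.000

Effect size d = 0.7 is medium by Cohen's convention (0.2/0.5/0.8).

Threshold: power ≥ 0.80 is conventionally adequate.
Power ≈ 1.00 → the study is adequately powered (power ≥ 0.80).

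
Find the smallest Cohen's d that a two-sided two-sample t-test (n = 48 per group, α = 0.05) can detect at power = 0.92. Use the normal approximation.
d ≈ 0.69

Minimum detectable effect (two-sample t-test, normal approximation):
d = (z_{α/2} + z_β) / √(n/2)
d = (1.960 + 1.405) / √(48/2)
d = 3.365 / 4.899
d ≈ 0.69

By Cohen's convention (0.2 small / 0.5 medium / 0.8 large): medium effect.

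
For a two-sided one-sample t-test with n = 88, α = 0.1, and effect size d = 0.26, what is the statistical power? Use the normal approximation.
Power ≈ 0.79

Power calculation (one-sample t-test, normal approximation):
z_β = d · √n - z_{α/2}
z_β = 0.26 · √88 - 1.645
z_β = 0.26 · 9.381 - 1.645
z_β = 0.794

Power = Φ(z_β) = Φ(0.794) ≈ 0.786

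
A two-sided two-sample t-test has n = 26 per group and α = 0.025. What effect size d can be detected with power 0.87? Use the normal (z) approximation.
d ≈ 0.93

Minimum detectable effect (two-sample t-test, normal approximation):
d = (z_{α/2} + z_β) / √(n/2)
d = (2.241 + 1.126) / √(26/2)
d = 3.368 / 3.606
d ≈ 0.93

By Cohen's convention (0.2 small / 0.5 medium / 0.8 large): large effect.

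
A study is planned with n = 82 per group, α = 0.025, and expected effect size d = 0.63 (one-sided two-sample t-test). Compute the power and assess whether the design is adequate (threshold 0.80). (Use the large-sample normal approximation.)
Power ≈ 0.98; the study is adequately powered (power ≥ 0.80)

Power calculation (two-sample t-test, normal approximation):
z_β = d · √(n/2) - z_α
z_β = 0.63 · √(82/2) - 1.960
z_β = 0.63 · 6.403 - 1.960
z_β = 2.074

Power = Φ(z_β) = Φ(2.074) ≈ 0.981

Effect size d = 0.63 is medium by Cohen's convention (0.2/0.5/0.8).

Threshold: power ≥ 0.80 is conventionally adequate.
Power ≈ 0.98 → the study is adequately powered (power ≥ 0.80).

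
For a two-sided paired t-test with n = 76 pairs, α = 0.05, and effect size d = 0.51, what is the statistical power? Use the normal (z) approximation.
Power ≈ 0.99

Power calculation (paired t-test, normal approximation):
z_β = d · √n - z_{α/2}
z_β = 0.51 · √76 - 1.960
z_β = 0.51 · 8.718 - 1.960
z_β = 2.486

Power = Φ(z_β) = Φ(2.486) ≈ 0.994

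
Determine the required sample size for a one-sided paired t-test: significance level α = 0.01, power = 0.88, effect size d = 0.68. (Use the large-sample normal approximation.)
n = 27 pairs

Sample size formula (paired t-test, normal approximation):
n = ((z_α + z_β) / d)²

z_α = 2.326 (for α = 0.01, one-sided)
z_β = 1.175 (for power = 0.88)
d = 0.68

n = ((2.326 + 1.175) / 0.68)²
n = (5.149)²
n ≈ 26.51
Round up to the next whole number: n = 27 pairs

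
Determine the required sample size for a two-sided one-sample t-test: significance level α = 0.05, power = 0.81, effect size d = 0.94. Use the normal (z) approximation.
n = 10

Sample size formula (one-sample t-test, normal approximation):
n = ((z_{α/2} + z_β) / d)²

z_{α/2} = 1.960 (for α = 0.05, two-sided)
z_β = 0.878 (for power = 0.81)
d = 0.94

n = ((1.960 + 0.878) / 0.94)²
n = (3.019)²
n ≈ 9.11
Round up to the next whole number: n = 10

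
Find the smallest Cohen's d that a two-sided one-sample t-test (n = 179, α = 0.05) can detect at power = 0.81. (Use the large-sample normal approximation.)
d ≈ 0.21

Minimum detectable effect (one-sample t-test, normal approximation):
d = (z_{α/2} + z_β) / √n
d = (1.960 + 0.878) / √179
d = 2.838 / 13.379
d ≈ 0.21

By Cohen's convention (0.2 small / 0.5 medium / 0.8 large): small effect.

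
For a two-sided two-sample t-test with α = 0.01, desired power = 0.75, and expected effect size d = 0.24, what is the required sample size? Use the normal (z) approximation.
n = 367 per group

Sample size formula (two-sample t-test, normal approximation):
n = 2 · ((z_{α/2} + z_β) / d)²

z_{α/2} = 2.576 (for α = 0.01, two-sided)
z_β = 0.674 (for power = 0.75)
d = 0.24

n = 2 · ((2.576 + 0.674) / 0.24)²
n = 2 · (13.542)²
n ≈ 366.77
Round up to the next whole number: n = 367 per group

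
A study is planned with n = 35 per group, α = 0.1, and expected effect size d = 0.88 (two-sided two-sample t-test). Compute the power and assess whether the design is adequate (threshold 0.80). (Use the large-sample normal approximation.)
Power ≈ 0.98; the study is adequately powered (power ≥ 0.80)

Power calculation (two-sample t-test, normal approximation):
z_β = d · √(n/2) - z_{α/2}
z_β = 0.88 · √(35/2) - 1.645
z_β = 0.88 · 4.183 - 1.645
z_β = 2.036

Power = Φ(z_β) = Φ(2.036) ≈ 0.979

Effect size d = 0.88 is large by Cohen's convention (0.2/0.5/0.8).

Threshold: power ≥ 0.80 is conventionally adequate.
Power ≈ 0.98 → the study is adequately powered (power ≥ 0.80).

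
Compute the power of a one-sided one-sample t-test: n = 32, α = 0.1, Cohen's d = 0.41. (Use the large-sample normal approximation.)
Power ≈ 0.85

Power calculation (one-sample t-test, normal approximation):
z_β = d · √n - z_α
z_β = 0.41 · √32 - 1.282
z_β = 0.41 · 5.657 - 1.282
z_β = 1.038

Power = Φ(z_β) = Φ(1.038) ≈ 0.850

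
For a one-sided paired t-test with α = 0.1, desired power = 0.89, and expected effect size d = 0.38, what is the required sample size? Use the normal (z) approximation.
n = 44 pairs

Sample size formula (paired t-test, normal approximation):
n = ((z_α + z_β) / d)²

z_α = 1.282 (for α = 0.1, one-sided)
z_β = 1.227 (for power = 0.89)
d = 0.38

n = ((1.282 + 1.227) / 0.38)²
n = (6.603)²
n ≈ 43.60
Round up to the next whole number: n = 44 pairs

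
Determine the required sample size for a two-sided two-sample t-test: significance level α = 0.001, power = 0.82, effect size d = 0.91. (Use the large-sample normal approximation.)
n = 43 per group

Sample size formula (two-sample t-test, normal approximation):
n = 2 · ((z_{α/2} + z_β) / d)²

z_{α/2} = 3.291 (for α = 0.001, two-sided)
z_β = 0.915 (for power = 0.82)
d = 0.91

n = 2 · ((3.291 + 0.915) / 0.91)²
n = 2 · (4.622)²
n ≈ 42.73
Round up to the next whole number: n = 43 per group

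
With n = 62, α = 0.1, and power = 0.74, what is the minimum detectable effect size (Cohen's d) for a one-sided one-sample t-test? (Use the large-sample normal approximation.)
d ≈ 0.24

Minimum detectable effect (one-sample t-test, normal approximation):
d = (z_α + z_β) / √n
d = (1.282 + 0.643) / √62
d = 1.925 / 7.874
d ≈ 0.24

By Cohen's convention (0.2 small / 0.5 medium / 0.8 large): small effect.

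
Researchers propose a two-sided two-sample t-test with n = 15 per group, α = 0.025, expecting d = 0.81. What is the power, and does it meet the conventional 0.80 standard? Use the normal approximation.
Power ≈ 0.49; the study is underpowered (power < 0.80)

Power calculation (two-sample t-test, normal approximation):
z_β = d · √(n/2) - z_{α/2}
z_β = 0.81 · √(15/2) - 2.241
z_β = 0.81 · 2.739 - 2.241
z_β = -0.023

Power = Φ(z_β) = Φ(-0.023) ≈ 0.491

Effect size d = 0.81 is large by Cohen's convention (0.2/0.5/0.8).

Threshold: power ≥ 0.80 is conventionally adequate.
Power ≈ 0.49 → the study is underpowered (power < 0.80).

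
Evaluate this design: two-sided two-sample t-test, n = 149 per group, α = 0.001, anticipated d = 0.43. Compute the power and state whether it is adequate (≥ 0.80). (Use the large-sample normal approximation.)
Power ≈ 0.66; the study is underpowered (power < 0.80)

Power calculation (two-sample t-test, normal approximation):
z_β = d · √(n/2) - z_{α/2}
z_β = 0.43 · √(149/2) - 3.291
z_β = 0.43 · 8.631 - 3.291
z_β = 0.421

Power = Φ(z_β) = Φ(0.421) ≈ 0.663

Effect size d = 0.43 is small by Cohen's convention (0.2/0.5/0.8).

Threshold: power ≥ 0.80 is conventionally adequate.
Power ≈ 0.66 → the study is underpowered (power < 0.80).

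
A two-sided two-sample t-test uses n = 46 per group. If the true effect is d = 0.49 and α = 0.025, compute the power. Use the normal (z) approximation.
Power ≈ 0.54

Power calculation (two-sample t-test, normal approximation):
z_β = d · √(n/2) - z_{α/2}
z_β = 0.49 · √(46/2) - 2.241
z_β = 0.49 · 4.796 - 2.241
z_β = 0.109

Power = Φ(z_β) = Φ(0.109) ≈ 0.543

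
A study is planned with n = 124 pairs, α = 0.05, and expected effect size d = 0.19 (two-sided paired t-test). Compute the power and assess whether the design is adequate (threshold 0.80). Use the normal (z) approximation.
Power ≈ 0.56; the study is underpowered (power < 0.80)

Power calculation (paired t-test, normal approximation):
z_β = d · √n - z_{α/2}
z_β = 0.19 · √124 - 1.960
z_β = 0.19 · 11.136 - 1.960
z_β = 0.156

Power = Φ(z_β) = Φ(0.156) ≈ 0.562

Effect size d = 0.19 is very small by Cohen's convention (0.2/0.5/0.8).

Threshold: power ≥ 0.80 is conventionally adequate.
Power ≈ 0.56 → the study is underpowered (power < 0.80).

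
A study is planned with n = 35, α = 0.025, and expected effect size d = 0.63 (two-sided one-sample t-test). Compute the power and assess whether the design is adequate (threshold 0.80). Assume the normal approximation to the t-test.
Power ≈ 0.93; the study is adequately powered (power ≥ 0.80)

Power calculation (one-sample t-test, normal approximation):
z_β = d · √n - z_{α/2}
z_β = 0.63 · √35 - 2.241
z_β = 0.63 · 5.916 - 2.241
z_β = 1.486

Power = Φ(z_β) = Φ(1.486) ≈ 0.931

Effect size d = 0.63 is medium by Cohen's convention (0.2/0.5/0.8).

Threshold: power ≥ 0.80 is conventionally adequate.
Power ≈ 0.93 → the study is adequately powered (power ≥ 0.80).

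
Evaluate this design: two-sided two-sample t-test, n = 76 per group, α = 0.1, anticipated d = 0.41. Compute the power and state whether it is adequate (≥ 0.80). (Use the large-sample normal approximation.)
Power ≈ 0.81; the study is adequately powered (power ≥ 0.80)

Power calculation (two-sample t-test, normal approximation):
z_β = d · √(n/2) - z_{α/2}
z_β = 0.41 · √(76/2) - 1.645
z_β = 0.41 · 6.164 - 1.645
z_β = 0.883

Power = Φ(z_β) = Φ(0.883) ≈ 0.811

Effect size d = 0.41 is small by Cohen's convention (0.2/0.5/0.8).

Threshold: power ≥ 0.80 is conventionally adequate.
Power ≈ 0.81 → the study is adequately powered (power ≥ 0.80).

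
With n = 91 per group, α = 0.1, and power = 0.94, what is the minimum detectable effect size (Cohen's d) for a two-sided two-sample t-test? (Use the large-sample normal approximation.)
d ≈ 0.47

Minimum detectable effect (two-sample t-test, normal approximation):
d = (z_{α/2} + z_β) / √(n/2)
d = (1.645 + 1.555) / √(91/2)
d = 3.200 / 6.745
d ≈ 0.47

By Cohen's convention (0.2 small / 0.5 medium / 0.8 large): small effect.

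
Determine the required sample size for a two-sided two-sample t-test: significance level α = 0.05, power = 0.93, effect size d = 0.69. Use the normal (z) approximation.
n = 50 per group

Sample size formula (two-sample t-test, normal approximation):
n = 2 · ((z_{α/2} + z_β) / d)²

z_{α/2} = 1.960 (for α = 0.05, two-sided)
z_β = 1.476 (for power = 0.93)
d = 0.69

n = 2 · ((1.960 + 1.476) / 0.69)²
n = 2 · (4.980)²
n ≈ 49.60
Round up to the next whole number: n = 50 per group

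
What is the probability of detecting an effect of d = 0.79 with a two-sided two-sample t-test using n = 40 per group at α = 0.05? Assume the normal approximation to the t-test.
Power ≈ 0.94

Power calculation (two-sample t-test, normal approximation):
z_β = d · √(n/2) - z_{α/2}
z_β = 0.79 · √(40/2) - 1.960
z_β = 0.79 · 4.472 - 1.960
z_β = 1.573

Power = Φ(z_β) = Φ(1.573) ≈ 0.942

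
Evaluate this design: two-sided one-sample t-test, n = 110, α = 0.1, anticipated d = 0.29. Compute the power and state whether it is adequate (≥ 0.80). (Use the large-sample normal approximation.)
Power ≈ 0.92; the study is adequately powered (power ≥ 0.80)

Power calculation (one-sample t-test, normal approximation):
z_β = d · √n - z_{α/2}
z_β = 0.29 · √110 - 1.645
z_β = 0.29 · 10.488 - 1.645
z_β = 1.397

Power = Φ(z_β) = Φ(1.397) ≈ 0.919

Effect size d = 0.29 is small by Cohen's convention (0.2/0.5/0.8).

Threshold: power ≥ 0.80 is conventionally adequate.
Power ≈ 0.92 → the study is adequately powered (power ≥ 0.80).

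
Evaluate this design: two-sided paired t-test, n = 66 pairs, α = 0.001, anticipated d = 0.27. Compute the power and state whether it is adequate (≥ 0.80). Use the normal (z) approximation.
Power ≈ 0.14; the study is underpowered (power < 0.80)

Power calculation (paired t-test, normal approximation):
z_β = d · √n - z_{α/2}
z_β = 0.27 · √66 - 3.291
z_β = 0.27 · 8.124 - 3.291
z_β = -1.097

Power = Φ(z_β) = Φ(-1.097) ≈ 0.136

Effect size d = 0.27 is small by Cohen's convention (0.2/0.5/0.8).

Threshold: power ≥ 0.80 is conventionally adequate.
Power ≈ 0.14 → the study is underpowered (power < 0.80).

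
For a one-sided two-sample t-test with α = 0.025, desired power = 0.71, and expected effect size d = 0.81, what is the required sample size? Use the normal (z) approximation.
n = 20 per group

Sample size formula (two-sample t-test, normal approximation):
n = 2 · ((z_α + z_β) / d)²

z_α = 1.960 (for α = 0.025, one-sided)
z_β = 0.553 (for power = 0.71)
d = 0.81

n = 2 · ((1.960 + 0.553) / 0.81)²
n = 2 · (3.102)²
n ≈ 19.24
Round up to the next whole number: n = 20 per group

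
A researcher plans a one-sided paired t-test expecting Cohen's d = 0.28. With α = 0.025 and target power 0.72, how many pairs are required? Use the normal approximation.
n = 83 pairs

Sample size formula (paired t-test, normal approximation):
n = ((z_α + z_β) / d)²

z_α = 1.960 (for α = 0.025, one-sided)
z_β = 0.583 (for power = 0.72)
d = 0.28

n = ((1.960 + 0.583) / 0.28)²
n = (9.082)²
n ≈ 82.48
Round up to the next whole number: n = 83 pairs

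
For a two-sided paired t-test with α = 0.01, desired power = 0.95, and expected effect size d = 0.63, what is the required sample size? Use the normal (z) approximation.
n = 45 pairs

Sample size formula (paired t-test, normal approximation):
n = ((z_{α/2} + z_β) / d)²

z_{α/2} = 2.576 (for α = 0.01, two-sided)
z_β = 1.645 (for power = 0.95)
d = 0.63

n = ((2.576 + 1.645) / 0.63)²
n = (6.700)²
n ≈ 44.89
Round up to the next whole number: n = 45 pairs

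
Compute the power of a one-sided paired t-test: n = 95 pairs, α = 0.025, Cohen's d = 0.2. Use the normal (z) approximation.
Power ≈ 0.50

Power calculation (paired t-test, normal approximation):
z_β = d · √n - z_α
z_β = 0.2 · √95 - 1.960
z_β = 0.2 · 9.747 - 1.960
z_β = -0.011

Power = Φ(z_β) = Φ(-0.011) ≈ 0.496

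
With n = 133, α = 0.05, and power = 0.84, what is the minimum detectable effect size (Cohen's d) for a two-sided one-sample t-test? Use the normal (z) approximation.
d ≈ 0.26

Minimum detectable effect (one-sample t-test, normal approximation):
d = (z_{α/2} + z_β) / √n
d = (1.960 + 0.994) / √133
d = 2.954 / 11.533
d ≈ 0.26

By Cohen's convention (0.2 small / 0.5 medium / 0.8 large): small effect.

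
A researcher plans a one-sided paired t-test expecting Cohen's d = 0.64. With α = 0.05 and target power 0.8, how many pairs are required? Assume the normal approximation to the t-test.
n = 16 pairs

Sample size formula (paired t-test, normal approximation):
n = ((z_α + z_β) / d)²

z_α = 1.645 (for α = 0.05, one-sided)
z_β = 0.842 (for power = 0.8)
d = 0.64

n = ((1.645 + 0.842) / 0.64)²
n = (3.886)²
n ≈ 15.10
Round up to the next whole number: n = 16 pairs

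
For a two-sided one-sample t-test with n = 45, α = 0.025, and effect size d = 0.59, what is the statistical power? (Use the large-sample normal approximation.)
Power ≈ 0.96

Power calculation (one-sample t-test, normal approximation):
z_β = d · √n - z_{α/2}
z_β = 0.59 · √45 - 2.241
z_β = 0.59 · 6.708 - 2.241
z_β = 1.716

Power = Φ(z_β) = Φ(1.716) ≈ 0.957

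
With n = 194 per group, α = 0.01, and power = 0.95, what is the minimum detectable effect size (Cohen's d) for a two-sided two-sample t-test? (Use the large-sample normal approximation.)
d ≈ 0.43

Minimum detectable effect (two-sample t-test, normal approximation):
d = (z_{α/2} + z_β) / √(n/2)
d = (2.576 + 1.645) / √(194/2)
d = 4.221 / 9.849
d ≈ 0.43

By Cohen's convention (0.2 small / 0.5 medium / 0.8 large): small effect.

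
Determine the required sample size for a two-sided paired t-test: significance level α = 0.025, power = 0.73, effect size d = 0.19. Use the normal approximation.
n = 226 pairs

Sample size formula (paired t-test, normal approximation):
n = ((z_{α/2} + z_β) / d)²

z_{α/2} = 2.241 (for α = 0.025, two-sided)
z_β = 0.613 (for power = 0.73)
d = 0.19

n = ((2.241 + 0.613) / 0.19)²
n = (15.021)²
n ≈ 225.63
Round up to the next whole number: n = 226 pairs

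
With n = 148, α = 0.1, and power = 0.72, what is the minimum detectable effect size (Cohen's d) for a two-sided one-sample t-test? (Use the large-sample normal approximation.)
d ≈ 0.18

Minimum detectable effect (one-sample t-test, normal approximation):
d = (z_{α/2} + z_β) / √n
d = (1.645 + 0.583) / √148
d = 2.228 / 12.166
d ≈ 0.18

By Cohen's convention (0.2 small / 0.5 medium / 0.8 large): very small effect.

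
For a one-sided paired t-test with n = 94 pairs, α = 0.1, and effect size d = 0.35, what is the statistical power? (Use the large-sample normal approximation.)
Power ≈ 0.98

Power calculation (paired t-test, normal approximation):
z_β = d · √n - z_α
z_β = 0.35 · √94 - 1.282
z_β = 0.35 · 9.695 - 1.282
z_β = 2.112

Power = Φ(z_β) = Φ(2.112) ≈ 0.983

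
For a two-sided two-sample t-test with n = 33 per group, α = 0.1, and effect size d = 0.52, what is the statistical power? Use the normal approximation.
Power ≈ 0.68

Power calculation (two-sample t-test, normal approximation):
z_β = d · √(n/2) - z_{α/2}
z_β = 0.52 · √(33/2) - 1.645
z_β = 0.52 · 4.062 - 1.645
z_β = 0.467

Power = Φ(z_β) = Φ(0.467) ≈ 0.680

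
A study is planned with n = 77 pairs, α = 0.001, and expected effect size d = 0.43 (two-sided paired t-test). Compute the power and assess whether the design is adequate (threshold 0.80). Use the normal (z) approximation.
Power ≈ 0.69; the study is underpowered (power < 0.80)

Power calculation (paired t-test, normal approximation):
z_β = d · √n - z_{α/2}
z_β = 0.43 · √77 - 3.291
z_β = 0.43 · 8.775 - 3.291
z_β = 0.483

Power = Φ(z_β) = Φ(0.483) ≈ 0.685

Effect size d = 0.43 is small by Cohen's convention (0.2/0.5/0.8).

Threshold: power ≥ 0.80 is conventionally adequate.
Power ≈ 0.69 → the study is underpowered (power < 0.80).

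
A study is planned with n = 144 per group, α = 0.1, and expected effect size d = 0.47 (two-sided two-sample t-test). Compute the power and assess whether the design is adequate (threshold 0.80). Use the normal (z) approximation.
Power ≈ 0.99; the study is adequately powered (power ≥ 0.80)

Power calculation (two-sample t-test, normal approximation):
z_β = d · √(n/2) - z_{α/2}
z_β = 0.47 · √(144/2) - 1.645
z_β = 0.47 · 8.485 - 1.645
z_β = 2.343

Power = Φ(z_β) = Φ(2.343) ≈ 0.990

Effect size d = 0.47 is small by Cohen's convention (0.2/0.5/0.8).

Threshold: power ≥ 0.80 is conventionally adequate.
Power ≈ 0.99 → the study is adequately powered (power ≥ 0.80).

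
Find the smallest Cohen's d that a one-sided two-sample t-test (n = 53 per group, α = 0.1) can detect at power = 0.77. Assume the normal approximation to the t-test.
d ≈ 0.39

Minimum detectable effect (two-sample t-test, normal approximation):
d = (z_α + z_β) / √(n/2)
d = (1.282 + 0.739) / √(53/2)
d = 2.020 / 5.148
d ≈ 0.39

By Cohen's convention (0.2 small / 0.5 medium / 0.8 large): small effect.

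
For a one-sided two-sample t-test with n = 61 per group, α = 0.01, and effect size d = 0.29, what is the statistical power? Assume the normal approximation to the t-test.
Power ≈ 0.23

Power calculation (two-sample t-test, normal approximation):
z_β = d · √(n/2) - z_α
z_β = 0.29 · √(61/2) - 2.326
z_β = 0.29 · 5.523 - 2.326
z_β = -0.725

Power = Φ(z_β) = Φ(-0.725) ≈ 0.234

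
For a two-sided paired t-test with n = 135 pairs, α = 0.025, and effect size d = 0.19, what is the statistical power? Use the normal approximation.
Power ≈ 0.49

Power calculation (paired t-test, normal approximation):
z_β = d · √n - z_{α/2}
z_β = 0.19 · √135 - 2.241
z_β = 0.19 · 11.619 - 2.241
z_β = -0.034

Power = Φ(z_β) = Φ(-0.034) ≈ 0.487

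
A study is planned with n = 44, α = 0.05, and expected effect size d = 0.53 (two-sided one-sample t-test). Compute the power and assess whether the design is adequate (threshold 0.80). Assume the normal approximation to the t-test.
Power ≈ 0.94; the study is adequately powered (power ≥ 0.80)

Power calculation (one-sample t-test, normal approximation):
z_β = d · √n - z_{α/2}
z_β = 0.53 · √44 - 1.960
z_β = 0.53 · 6.633 - 1.960
z_β = 1.556

Power = Φ(z_β) = Φ(1.556) ≈ 0.940

Effect size d = 0.53 is medium by Cohen's convention (0.2/0.5/0.8).

Threshold: power ≥ 0.80 is conventionally adequate.
Power ≈ 0.94 → the study is adequately powered (power ≥ 0.80).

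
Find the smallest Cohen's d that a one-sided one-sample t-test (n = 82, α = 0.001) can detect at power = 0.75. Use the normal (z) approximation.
d ≈ 0.42

Minimum detectable effect (one-sample t-test, normal approximation):
d = (z_α + z_β) / √n
d = (3.090 + 0.674) / √82
d = 3.765 / 9.055
d ≈ 0.42

By Cohen's convention (0.2 small / 0.5 medium / 0.8 large): small effect.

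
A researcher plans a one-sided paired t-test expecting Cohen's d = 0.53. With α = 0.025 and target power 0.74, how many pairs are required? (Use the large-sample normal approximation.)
n = 25 pairs

Sample size formula (paired t-test, normal approximation):
n = ((z_α + z_β) / d)²

z_α = 1.960 (for α = 0.025, one-sided)
z_β = 0.643 (for power = 0.74)
d = 0.53

n = ((1.960 + 0.643) / 0.53)²
n = (4.911)²
n ≈ 24.12
Round up to the next whole number: n = 25 pairs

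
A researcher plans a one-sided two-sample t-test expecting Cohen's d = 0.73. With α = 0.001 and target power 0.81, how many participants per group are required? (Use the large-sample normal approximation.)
n = 60 per group

Sample size formula (two-sample t-test, normal approximation):
n = 2 · ((z_α + z_β) / d)²

z_α = 3.090 (for α = 0.001, one-sided)
z_β = 0.878 (for power = 0.81)
d = 0.73

n = 2 · ((3.090 + 0.878) / 0.73)²
n = 2 · (5.436)²
n ≈ 59.10
Round up to the next whole number: n = 60 per group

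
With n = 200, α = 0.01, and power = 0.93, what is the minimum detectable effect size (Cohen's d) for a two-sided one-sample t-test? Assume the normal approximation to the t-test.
d ≈ 0.29

Minimum detectable effect (one-sample t-test, normal approximation):
d = (z_{α/2} + z_β) / √n
d = (2.576 + 1.476) / √200
d = 4.052 / 14.142
d ≈ 0.29

By Cohen's convention (0.2 small / 0.5 medium / 0.8 large): small effect.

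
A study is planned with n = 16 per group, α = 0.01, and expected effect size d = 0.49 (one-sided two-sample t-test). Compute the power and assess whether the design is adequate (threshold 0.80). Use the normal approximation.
Power ≈ 0.17; the study is underpowered (power < 0.80)

Power calculation (two-sample t-test, normal approximation):
z_β = d · √(n/2) - z_α
z_β = 0.49 · √(16/2) - 2.326
z_β = 0.49 · 2.828 - 2.326
z_β = -0.940

Power = Φ(z_β) = Φ(-0.940) ≈ 0.174

Effect size d = 0.49 is small by Cohen's convention (0.2/0.5/0.8).

Threshold: power ≥ 0.80 is conventionally adequate.
Power ≈ 0.17 → the study is underpowered (power < 0.80).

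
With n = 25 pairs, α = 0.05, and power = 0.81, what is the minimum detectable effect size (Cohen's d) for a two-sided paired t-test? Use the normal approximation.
d ≈ 0.57

Minimum detectable effect (paired t-test, normal approximation):
d = (z_{α/2} + z_β) / √n
d = (1.960 + 0.878) / √25
d = 2.838 / 5.000
d ≈ 0.57

By Cohen's convention (0.2 small / 0.5 medium / 0.8 large): medium effect.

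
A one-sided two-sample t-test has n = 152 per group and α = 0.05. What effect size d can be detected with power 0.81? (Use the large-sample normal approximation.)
d ≈ 0.29

Minimum detectable effect (two-sample t-test, normal approximation):
d = (z_α + z_β) / √(n/2)
d = (1.645 + 0.878) / √(152/2)
d = 2.523 / 8.718
d ≈ 0.29

By Cohen's convention (0.2 small / 0.5 medium / 0.8 large): small effect.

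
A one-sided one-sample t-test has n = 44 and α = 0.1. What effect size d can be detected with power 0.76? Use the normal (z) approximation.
d ≈ 0.30

Minimum detectable effect (one-sample t-test, normal approximation):
d = (z_α + z_β) / √n
d = (1.282 + 0.706) / √44
d = 1.988 / 6.633
d ≈ 0.30

By Cohen's convention (0.2 small / 0.5 medium / 0.8 large): small effect.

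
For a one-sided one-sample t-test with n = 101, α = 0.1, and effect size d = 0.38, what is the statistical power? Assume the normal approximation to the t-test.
Power ≈ 0.99

Power calculation (one-sample t-test, normal approximation):
z_β = d · √n - z_α
z_β = 0.38 · √101 - 1.282
z_β = 0.38 · 10.050 - 1.282
z_β = 2.537

Power = Φ(z_β) = Φ(2.537) ≈ 0.994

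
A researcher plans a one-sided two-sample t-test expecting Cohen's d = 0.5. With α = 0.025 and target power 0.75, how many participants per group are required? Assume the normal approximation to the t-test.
n = 56 per group

Sample size formula (two-sample t-test, normal approximation):
n = 2 · ((z_α + z_β) / d)²

z_α = 1.960 (for α = 0.025, one-sided)
z_β = 0.674 (for power = 0.75)
d = 0.5

n = 2 · ((1.960 + 0.674) / 0.5)²
n = 2 · (5.268)²
n ≈ 55.50
Round up to the next whole number: n = 56 per group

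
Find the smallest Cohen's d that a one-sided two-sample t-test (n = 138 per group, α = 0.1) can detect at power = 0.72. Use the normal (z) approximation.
d ≈ 0.22

Minimum detectable effect (two-sample t-test, normal approximation):
d = (z_α + z_β) / √(n/2)
d = (1.282 + 0.583) / √(138/2)
d = 1.864 / 8.307
d ≈ 0.22

By Cohen's convention (0.2 small / 0.5 medium / 0.8 large): small effect.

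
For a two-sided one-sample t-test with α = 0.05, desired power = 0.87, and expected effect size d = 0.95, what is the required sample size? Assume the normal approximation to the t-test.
n = 11

Sample size formula (one-sample t-test, normal approximation):
n = ((z_{α/2} + z_β) / d)²

z_{α/2} = 1.960 (for α = 0.05, two-sided)
z_β = 1.126 (for power = 0.87)
d = 0.95

n = ((1.960 + 1.126) / 0.95)²
n = (3.248)²
n ≈ 10.55
Round up to the next whole number: n = 11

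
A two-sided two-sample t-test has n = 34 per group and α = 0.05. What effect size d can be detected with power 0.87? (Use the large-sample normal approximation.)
d ≈ 0.75

Minimum detectable effect (two-sample t-test, normal approximation):
d = (z_{α/2} + z_β) / √(n/2)
d = (1.960 + 1.126) / √(34/2)
d = 3.086 / 4.123
d ≈ 0.75

By Cohen's convention (0.2 small / 0.5 medium / 0.8 large): medium effect.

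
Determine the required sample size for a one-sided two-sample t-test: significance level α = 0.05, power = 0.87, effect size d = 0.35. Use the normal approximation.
n = 126 per group

Sample size formula (two-sample t-test, normal approximation):
n = 2 · ((z_α + z_β) / d)²

z_α = 1.645 (for α = 0.05, one-sided)
z_β = 1.126 (for power = 0.87)
d = 0.35

n = 2 · ((1.645 + 1.126) / 0.35)²
n = 2 · (7.917)²
n ≈ 125.36
Round up to the next whole number: n = 126 per group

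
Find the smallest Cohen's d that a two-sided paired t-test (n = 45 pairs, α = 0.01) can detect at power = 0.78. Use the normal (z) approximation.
d ≈ 0.50

Minimum detectable effect (paired t-test, normal approximation):
d = (z_{α/2} + z_β) / √n
d = (2.576 + 0.772) / √45
d = 3.348 / 6.708
d ≈ 0.50

By Cohen's convention (0.2 small / 0.5 medium / 0.8 large): medium effect.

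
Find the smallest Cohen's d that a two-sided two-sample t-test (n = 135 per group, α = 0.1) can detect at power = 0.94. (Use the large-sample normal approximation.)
d ≈ 0.39

Minimum detectable effect (two-sample t-test, normal approximation):
d = (z_{α/2} + z_β) / √(n/2)
d = (1.645 + 1.555) / √(135/2)
d = 3.200 / 8.216
d ≈ 0.39

By Cohen's convention (0.2 small / 0.5 medium / 0.8 large): small effect.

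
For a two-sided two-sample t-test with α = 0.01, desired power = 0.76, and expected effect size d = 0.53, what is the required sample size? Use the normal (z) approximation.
n = 77 per group

Sample size formula (two-sample t-test, normal approximation):
n = 2 · ((z_{α/2} + z_β) / d)²

z_{α/2} = 2.576 (for α = 0.01, two-sided)
z_β = 0.706 (for power = 0.76)
d = 0.53

n = 2 · ((2.576 + 0.706) / 0.53)²
n = 2 · (6.192)²
n ≈ 76.68
Round up to the next whole number: n = 77 per group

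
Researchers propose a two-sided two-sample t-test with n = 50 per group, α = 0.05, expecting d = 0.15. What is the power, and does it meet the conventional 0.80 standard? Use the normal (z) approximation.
Power ≈ 0.11; the study is underpowered (power < 0.80)

Power calculation (two-sample t-test, normal approximation):
z_β = d · √(n/2) - z_{α/2}
z_β = 0.15 · √(50/2) - 1.960
z_β = 0.15 · 5.000 - 1.960
z_β = -1.210

Power = Φ(z_β) = Φ(-1.210) ≈ 0.113

Effect size d = 0.15 is very small by Cohen's convention (0.2/0.5/0.8).

Threshold: power ≥ 0.80 is conventionally adequate.
Power ≈ 0.11 → the study is underpowered (power < 0.80).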